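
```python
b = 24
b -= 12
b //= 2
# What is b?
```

Trace:
`b = 24` → b = 24
`b -= 12` → b = 12
`b //= 2` → b = 6
So b = 6

Answer: 6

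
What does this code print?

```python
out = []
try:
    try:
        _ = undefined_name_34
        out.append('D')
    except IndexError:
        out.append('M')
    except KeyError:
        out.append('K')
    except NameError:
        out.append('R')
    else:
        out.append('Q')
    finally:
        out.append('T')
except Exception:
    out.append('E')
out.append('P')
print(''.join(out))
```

Execution trace: 'R' (inner except NameError) → 'T' (inner finally) → 'P' (after the try/except). Output: RTP

Answer: RTP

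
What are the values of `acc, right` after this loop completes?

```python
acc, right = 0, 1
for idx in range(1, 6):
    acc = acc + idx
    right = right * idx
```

Sum and factorial of 1 to 5
`acc, right` takes the values: (0, 1) → (1, 1) → (3, 1) → (3, 2) → (6, 2) → (6, 6) → (10, 6) → (10, 24) → (15, 24) → (15, 120)

Answer: 15, 120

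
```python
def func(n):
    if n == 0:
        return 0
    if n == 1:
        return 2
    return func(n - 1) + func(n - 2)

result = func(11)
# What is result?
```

Build up from base cases: func(0)=0, func(1)=2, func(2)=2, func(3)=4, func(4)=6, func(5)=10, func(6)=16, ..., func(11)=178

Answer: 178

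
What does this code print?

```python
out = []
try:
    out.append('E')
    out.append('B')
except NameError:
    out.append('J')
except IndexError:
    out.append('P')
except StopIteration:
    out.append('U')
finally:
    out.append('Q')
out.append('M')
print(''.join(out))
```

Execution trace: 'E' (try body) → 'B' (try body, no exception) → 'Q' (finally) → 'M' (after the try/except). Output: EBQM

Answer: EBQM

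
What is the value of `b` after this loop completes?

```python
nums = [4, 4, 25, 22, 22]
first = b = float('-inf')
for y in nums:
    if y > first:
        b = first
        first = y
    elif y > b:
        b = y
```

Second largest (with repeats) in [4, 4, 25, 22, 22]
`b` takes the values: -inf → 4 → 22

Answer: 22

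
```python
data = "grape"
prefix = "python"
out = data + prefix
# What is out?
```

Trace:
`data = "grape"` → data = 'grape'
`prefix = "python"` → prefix = 'python'
`out = data + prefix` → out = 'grapepython'
So out = 'grapepython'

Answer: 'grapepython'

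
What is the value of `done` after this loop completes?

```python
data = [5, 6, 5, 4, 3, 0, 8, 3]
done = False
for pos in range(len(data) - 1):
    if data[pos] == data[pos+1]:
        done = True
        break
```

Check consecutive duplicates in [5, 6, 5, 4, 3, 0, 8, 3]
`done` takes the values: False

Answer: False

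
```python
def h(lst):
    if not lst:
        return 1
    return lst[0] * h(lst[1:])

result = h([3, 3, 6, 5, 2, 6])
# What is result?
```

Product over [3, 3, 6, 5, 2, 6] = 3 * 3 * 6 * 5 * 2 * 6 = 3240

Answer: 3240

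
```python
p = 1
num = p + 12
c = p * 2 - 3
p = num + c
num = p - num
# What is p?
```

Trace:
`p = 1` → p = 1
`num = p + 12` → num = 13
`c = p * 2 - 3` → c = -1
`p = num + c` → p = 12
`num = p - num` → num = -1
So p = 12

Answer: 12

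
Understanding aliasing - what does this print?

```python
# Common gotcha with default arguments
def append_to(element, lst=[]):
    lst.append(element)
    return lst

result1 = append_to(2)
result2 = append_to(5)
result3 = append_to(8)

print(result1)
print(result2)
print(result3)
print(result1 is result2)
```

Key concept: mutable default argument gotcha.
Step by step:
`result1 = append_to(2)` → result1 = [2]
`result2 = append_to(5)` → result1 = [2, 5] (same object as result2); result2 = [2, 5] (same object as result1)
`result3 = append_to(8)` → result1 = [2, 5, 8] (same object as result2, result3); result2 = [2, 5, 8] (same object as result1, result3); result3 = [2, 5, 8] (same object as result1, result2)
`print(result1)` → prints [2, 5, 8]
`print(result2)` → prints [2, 5, 8]
`print(result3)` → prints [2, 5, 8]
`print(result1 is result2)` → prints True

Answer:
[2, 5, 8]
[2, 5, 8]
[2, 5, 8]
True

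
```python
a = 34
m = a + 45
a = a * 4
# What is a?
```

Trace:
`a = 34` → a = 34
`m = a + 45` → m = 79
`a = a * 4` → a = 136
So a = 136

Answer: 136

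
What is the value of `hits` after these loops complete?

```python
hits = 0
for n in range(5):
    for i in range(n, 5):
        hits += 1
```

Upper triangle: 5 + 4 + ... + 1
`hits` takes the values: 0 → 1 → 2 → 3 → 4 → 5 → 6 → 7 → 8 → 9 → 10 → 11 → 12 → 13 → 14 → 15

Answer: 15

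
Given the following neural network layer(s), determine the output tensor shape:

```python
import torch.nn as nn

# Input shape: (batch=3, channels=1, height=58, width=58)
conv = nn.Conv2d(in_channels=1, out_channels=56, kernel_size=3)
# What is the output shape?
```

Input: (3, 1, 58, 58) -> Output: (3, 56, 56, 56)

Answer: (3, 56, 56, 56)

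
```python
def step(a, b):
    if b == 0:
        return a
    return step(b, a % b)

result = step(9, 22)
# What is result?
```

step(9, 22) -> step(22, 9) -> step(9, 4) -> step(4, 1) -> step(1, 0) -> 1

Answer: 1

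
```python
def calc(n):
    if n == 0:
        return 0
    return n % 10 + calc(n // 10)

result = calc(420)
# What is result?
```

Sum of digits of 420: 0 + 2 + 4 = 6

Answer: 6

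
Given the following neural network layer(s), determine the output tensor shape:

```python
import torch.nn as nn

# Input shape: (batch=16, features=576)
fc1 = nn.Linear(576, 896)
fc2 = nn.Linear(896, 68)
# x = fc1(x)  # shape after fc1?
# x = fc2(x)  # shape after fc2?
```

Input: (16, 576) -> after fc1: (16, 896) -> Output: (16, 68)

Answer: (16, 68)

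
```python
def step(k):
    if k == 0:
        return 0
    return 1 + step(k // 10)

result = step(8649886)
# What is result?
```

Count of digits of 8649886: 7

Answer: 7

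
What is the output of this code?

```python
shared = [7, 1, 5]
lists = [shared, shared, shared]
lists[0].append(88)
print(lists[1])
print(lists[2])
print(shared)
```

Key concept: list of same reference.
Step by step:
`shared = [7, 1, 5]` → shared = [7, 1, 5]
`lists = [shared, shared, shared]` → lists = [[7, 1, 5], [7, 1, 5], [7, 1, 5]]
`lists[0].append(88)` → shared = [7, 1, 5, 88]; lists = [[7, 1, 5, 88], [7, 1, 5, 88], [7, 1, 5, 88]]
`print(lists[1])` → prints [7, 1, 5, 88]
`print(lists[2])` → prints [7, 1, 5, 88]
`print(shared)` → prints [7, 1, 5, 88]

Answer:
[7, 1, 5, 88]
[7, 1, 5, 88]
[7, 1, 5, 88]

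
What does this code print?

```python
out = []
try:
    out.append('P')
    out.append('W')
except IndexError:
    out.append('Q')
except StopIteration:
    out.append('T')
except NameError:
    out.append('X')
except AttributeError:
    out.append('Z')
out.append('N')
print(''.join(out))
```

Execution trace: 'P' (try body) → 'W' (try body, no exception) → 'N' (after the try/except). Output: PWN

Answer: PWN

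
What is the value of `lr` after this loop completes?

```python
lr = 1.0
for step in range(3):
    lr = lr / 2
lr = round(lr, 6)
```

Halving LR 3 times: 1 / 2^3
`lr` takes the values: 1.0 → 0.5 → 0.25 → 0.125

Answer: 0.125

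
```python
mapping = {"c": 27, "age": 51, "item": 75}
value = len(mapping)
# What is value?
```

Trace:
`mapping = {"c": 27, "age": 51, "item": 75}` → mapping = {'c': 27, 'age': 51, 'item': 75}
`value = len(mapping)` → value = 3
So value = 3

Answer: 3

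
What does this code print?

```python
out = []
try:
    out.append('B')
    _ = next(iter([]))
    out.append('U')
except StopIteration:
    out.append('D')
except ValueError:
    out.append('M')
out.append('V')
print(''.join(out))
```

Execution trace: 'B' (try body) → 'D' (except StopIteration) → 'V' (after the try/except). Output: BDV

Answer: BDV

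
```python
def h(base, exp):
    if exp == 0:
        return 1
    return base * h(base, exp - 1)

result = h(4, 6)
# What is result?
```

h(4, 6) = 4 * 4 * 4 * 4 * 4 * 4 = 4096

Answer: 4096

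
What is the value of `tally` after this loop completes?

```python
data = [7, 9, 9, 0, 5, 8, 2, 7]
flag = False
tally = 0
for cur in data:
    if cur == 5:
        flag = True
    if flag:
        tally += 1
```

Count elements after first 5 in [7, 9, 9, 0, 5, 8, 2, 7]
`tally` takes the values: 0 → 1 → 2 → 3 → 4

Answer: 4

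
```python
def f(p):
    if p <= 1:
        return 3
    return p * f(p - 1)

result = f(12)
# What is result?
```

f(12) = 12 * 11 * 10 * 9 * 8 * 7 * 6 * 5 * 4 * 3 * 2 * 3 = 1437004800

Answer: 1437004800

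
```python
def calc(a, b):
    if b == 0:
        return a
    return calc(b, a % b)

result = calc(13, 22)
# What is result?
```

calc(13, 22) -> calc(22, 13) -> calc(13, 9) -> calc(9, 4) -> calc(4, 1) -> calc(1, 0) -> 1

Answer: 1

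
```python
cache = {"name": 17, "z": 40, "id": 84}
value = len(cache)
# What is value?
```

Trace:
`cache = {"name": 17, "z": 40, "id": 84}` → cache = {'name': 17, 'z': 40, 'id': 84}
`value = len(cache)` → value = 3
So value = 3

Answer: 3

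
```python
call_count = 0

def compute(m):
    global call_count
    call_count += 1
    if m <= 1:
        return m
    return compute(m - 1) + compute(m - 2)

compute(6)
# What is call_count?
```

Calls(m) = 1 + Calls(m-1) + Calls(m-2); Calls(0)=Calls(1)=1. For m=6 this gives 25.

Answer: 25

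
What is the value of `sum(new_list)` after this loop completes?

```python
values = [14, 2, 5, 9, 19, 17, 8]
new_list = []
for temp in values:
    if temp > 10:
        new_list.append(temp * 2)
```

Sum of doubled values > 10
`new_list` takes the values: [] → [28] → [28, 38] → [28, 38, 34]
So `sum(new_list)` = 100

Answer: 100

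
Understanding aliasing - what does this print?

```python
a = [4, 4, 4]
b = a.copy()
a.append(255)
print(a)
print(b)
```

Key concept: list.copy() creates independent copy.
Step by step:
`a = [4, 4, 4]` → a = [4, 4, 4]
`b = a.copy()` → b = [4, 4, 4]
`a.append(255)` → a = [4, 4, 4, 255]
`print(a)` → prints [4, 4, 4, 255]
`print(b)` → prints [4, 4, 4]

Answer:
[4, 4, 4, 255]
[4, 4, 4]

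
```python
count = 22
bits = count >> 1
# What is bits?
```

Trace:
`count = 22` → count = 22
`bits = count >> 1` → bits = 11
So bits = 11

Answer: 11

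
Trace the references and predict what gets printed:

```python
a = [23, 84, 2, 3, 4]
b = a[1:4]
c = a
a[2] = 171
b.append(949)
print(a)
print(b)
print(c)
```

Key concept: slice vs alias.
Step by step:
`a = [23, 84, 2, 3, 4]` → a = [23, 84, 2, 3, 4]
`b = a[1:4]` → b = [84, 2, 3]
`c = a` → c = [23, 84, 2, 3, 4] (same object as a)
`a[2] = 171` → a = [23, 84, 171, 3, 4] (same object as c); c = [23, 84, 171, 3, 4] (same object as a)
`b.append(949)` → b = [84, 2, 3, 949]
`print(a)` → prints [23, 84, 171, 3, 4]
`print(b)` → prints [84, 2, 3, 949]
`print(c)` → prints [23, 84, 171, 3, 4]

Answer:
[23, 84, 171, 3, 4]
[84, 2, 3, 949]
[23, 84, 171, 3, 4]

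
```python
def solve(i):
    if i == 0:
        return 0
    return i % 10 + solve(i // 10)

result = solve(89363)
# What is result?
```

Sum of digits of 89363: 3 + 6 + 3 + 9 + 8 = 29

Answer: 29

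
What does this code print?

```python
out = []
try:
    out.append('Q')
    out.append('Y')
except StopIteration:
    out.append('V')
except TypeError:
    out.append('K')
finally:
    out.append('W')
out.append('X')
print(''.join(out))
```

Execution trace: 'Q' (try body) → 'Y' (try body, no exception) → 'W' (finally) → 'X' (after the try/except). Output: QYWX

Answer: QYWX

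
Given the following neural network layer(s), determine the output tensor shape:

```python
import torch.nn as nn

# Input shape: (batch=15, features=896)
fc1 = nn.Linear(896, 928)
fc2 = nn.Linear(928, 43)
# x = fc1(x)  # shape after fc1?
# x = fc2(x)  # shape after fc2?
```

Input: (15, 896) -> after fc1: (15, 928) -> Output: (15, 43)

Answer: (15, 43)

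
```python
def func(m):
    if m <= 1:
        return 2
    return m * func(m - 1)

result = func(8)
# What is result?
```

func(8) = 8 * 7 * 6 * 5 * 4 * 3 * 2 * 2 = 80640

Answer: 80640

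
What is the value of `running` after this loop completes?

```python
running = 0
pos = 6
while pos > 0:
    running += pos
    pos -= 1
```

Sum 6 down to 1
`running` takes the values: 0 → 6 → 11 → 15 → 18 → 20 → 21

Answer: 21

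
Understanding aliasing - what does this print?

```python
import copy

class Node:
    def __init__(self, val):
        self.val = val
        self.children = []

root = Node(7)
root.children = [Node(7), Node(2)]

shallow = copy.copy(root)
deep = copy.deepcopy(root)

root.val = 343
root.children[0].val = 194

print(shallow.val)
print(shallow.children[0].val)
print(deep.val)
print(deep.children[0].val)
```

Key concept: deep copy with custom objects.
Step by step:
`root = Node(7)` → root = Node(val=7, children=[])
`root.children = [Node(7), Node(2)]` → root = Node(val=7, children=[Node(val=7, children=[]), Node(val=2, children=[])])
`shallow = copy.copy(root)` → shallow = Node(val=7, children=[Node(val=7, children=[]), Node(val=2, children=[])])
`deep = copy.deepcopy(root)` → deep = Node(val=7, children=[Node(val=7, children=[]), Node(val=2, children=[])])
`root.val = 343` → root = Node(val=343, children=[Node(val=7, children=[]), Node(val=2, children=[])])
`root.children[0].val = 194` → root = Node(val=343, children=[Node(val=194, children=[]), Node(val=2, children=[])]); shallow = Node(val=7, children=[Node(val=194, children=[]), Node(val=2, children=[])])
`print(shallow.val)` → prints 7
`print(shallow.children[0].val)` → prints 194
`print(deep.val)` → prints 7
`print(deep.children[0].val)` → prints 7

Answer:
7
194
7
7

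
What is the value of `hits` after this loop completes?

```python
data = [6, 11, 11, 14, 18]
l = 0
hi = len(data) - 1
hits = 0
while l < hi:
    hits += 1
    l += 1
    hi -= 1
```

Iterations until pointers meet (list length 5)
`hits` takes the values: 0 → 1 → 2

Answer: 2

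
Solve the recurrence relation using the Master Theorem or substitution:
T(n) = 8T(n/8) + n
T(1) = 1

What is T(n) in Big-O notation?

By Master Theorem: a=8, b=8, f(n)=n. Since log_8(8) = 1 and f(n) = Θ(n^1), Case 2 applies. T(n) = O(n log n).

Answer: O(n log n)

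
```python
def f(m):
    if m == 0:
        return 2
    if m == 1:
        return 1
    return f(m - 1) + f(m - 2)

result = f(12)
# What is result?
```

Build up from base cases: f(0)=2, f(1)=1, f(2)=3, f(3)=4, f(4)=7, f(5)=11, f(6)=18, ..., f(12)=322

Answer: 322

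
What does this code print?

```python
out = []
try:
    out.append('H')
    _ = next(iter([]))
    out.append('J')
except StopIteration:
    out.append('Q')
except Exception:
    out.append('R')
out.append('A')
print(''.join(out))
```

Execution trace: 'H' (try body) → 'Q' (except StopIteration) → 'A' (after the try/except). Output: HQA

Answer: HQA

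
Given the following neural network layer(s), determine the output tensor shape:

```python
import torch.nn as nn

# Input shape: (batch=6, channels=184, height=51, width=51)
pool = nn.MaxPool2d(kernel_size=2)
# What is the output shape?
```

Input: (6, 184, 51, 51) -> Output: (6, 184, 25, 25)

Answer: (6, 184, 25, 25)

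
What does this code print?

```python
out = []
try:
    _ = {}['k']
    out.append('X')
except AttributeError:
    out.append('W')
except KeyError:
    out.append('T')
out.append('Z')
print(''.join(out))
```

Execution trace: 'T' (except KeyError) → 'Z' (after the try/except). Output: TZ

Answer: TZ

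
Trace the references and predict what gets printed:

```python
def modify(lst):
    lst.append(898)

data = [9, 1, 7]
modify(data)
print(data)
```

Key concept: function modifies passed list.
Step by step:
`data = [9, 1, 7]` → data = [9, 1, 7]
`modify(data)` → data = [9, 1, 7, 898]
`print(data)` → prints [9, 1, 7, 898]

Answer: [9, 1, 7, 898]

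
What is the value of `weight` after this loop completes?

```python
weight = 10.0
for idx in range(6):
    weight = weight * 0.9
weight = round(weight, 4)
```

Exponential decay: 10.0 * 0.9^6
`weight` takes the values: 10.0 → 9.0 → 8.1 → 7.29 → 6.561 → 5.9049 → 5.31441 → 5.3144

Answer: 5.3144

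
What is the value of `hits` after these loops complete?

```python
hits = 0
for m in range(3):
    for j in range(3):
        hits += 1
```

3 * 3 = 9
`hits` takes the values: 0 → 1 → 2 → 3 → 4 → 5 → 6 → 7 → 8 → 9

Answer: 9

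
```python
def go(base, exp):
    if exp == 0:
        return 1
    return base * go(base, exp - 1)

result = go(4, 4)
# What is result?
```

go(4, 4) = 4 * 4 * 4 * 4 = 256

Answer: 256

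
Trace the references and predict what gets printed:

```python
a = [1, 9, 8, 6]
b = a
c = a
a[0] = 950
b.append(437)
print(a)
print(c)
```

Key concept: multiple aliases.
Step by step:
`a = [1, 9, 8, 6]` → a = [1, 9, 8, 6]
`b = a` → b = [1, 9, 8, 6] (same object as a)
`c = a` → c = [1, 9, 8, 6] (same object as a, b)
`a[0] = 950` → a = [950, 9, 8, 6] (same object as b, c); b = [950, 9, 8, 6] (same object as a, c); c = [950, 9, 8, 6] (same object as a, b)
`b.append(437)` → a = [950, 9, 8, 6, 437] (same object as b, c); b = [950, 9, 8, 6, 437] (same object as a, c); c = [950, 9, 8, 6, 437] (same object as a, b)
`print(a)` → prints [950, 9, 8, 6, 437]
`print(c)` → prints [950, 9, 8, 6, 437]

Answer:
[950, 9, 8, 6, 437]
[950, 9, 8, 6, 437]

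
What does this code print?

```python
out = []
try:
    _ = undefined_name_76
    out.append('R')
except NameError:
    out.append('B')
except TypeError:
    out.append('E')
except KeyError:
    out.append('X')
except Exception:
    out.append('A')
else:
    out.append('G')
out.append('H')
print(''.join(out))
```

Execution trace: 'B' (except NameError) → 'H' (after the try/except). Output: BH

Answer: BH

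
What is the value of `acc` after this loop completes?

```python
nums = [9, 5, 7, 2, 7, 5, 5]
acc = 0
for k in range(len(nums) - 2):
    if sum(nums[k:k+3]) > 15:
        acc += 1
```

Count windows with sum > 15
`acc` takes the values: 0 → 1 → 2 → 3

Answer: 3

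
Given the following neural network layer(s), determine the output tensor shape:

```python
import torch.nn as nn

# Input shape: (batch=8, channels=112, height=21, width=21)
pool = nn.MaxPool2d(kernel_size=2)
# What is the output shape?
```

Input: (8, 112, 21, 21) -> Output: (8, 112, 10, 10)

Answer: (8, 112, 10, 10)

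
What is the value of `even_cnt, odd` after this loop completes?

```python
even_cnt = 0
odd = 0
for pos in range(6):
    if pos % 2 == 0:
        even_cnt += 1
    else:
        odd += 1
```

Count evens and odds in range(6)
`even_cnt, odd` takes the values: (0, 0) → (1, 0) → (1, 1) → (2, 1) → (2, 2) → (3, 2) → (3, 3)

Answer: 3, 3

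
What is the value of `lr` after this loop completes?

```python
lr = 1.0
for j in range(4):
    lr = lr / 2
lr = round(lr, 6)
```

Halving LR 4 times: 1 / 2^4
`lr` takes the values: 1.0 → 0.5 → 0.25 → 0.125 → 0.0625

Answer: 0.0625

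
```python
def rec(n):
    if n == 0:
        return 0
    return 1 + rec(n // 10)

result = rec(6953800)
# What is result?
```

Count of digits of 6953800: 7

Answer: 7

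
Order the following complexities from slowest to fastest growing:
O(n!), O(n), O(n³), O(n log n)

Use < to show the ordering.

Ordered by growth rate: O(n) < O(n log n) < O(n³) < O(n!)

Answer: O(n) < O(n log n) < O(n³) < O(n!)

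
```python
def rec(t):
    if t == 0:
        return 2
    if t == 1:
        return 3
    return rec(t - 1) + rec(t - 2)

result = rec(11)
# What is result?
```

Build up from base cases: rec(0)=2, rec(1)=3, rec(2)=5, rec(3)=8, rec(4)=13, rec(5)=21, rec(6)=34, ..., rec(11)=377

Answer: 377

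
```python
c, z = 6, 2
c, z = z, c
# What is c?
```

Trace:
`c, z = 6, 2` → c = 6; z = 2
`c, z = z, c` → c = 2; z = 6
So c = 2

Answer: 2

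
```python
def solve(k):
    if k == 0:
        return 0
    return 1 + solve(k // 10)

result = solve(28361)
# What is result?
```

Count of digits of 28361: 5

Answer: 5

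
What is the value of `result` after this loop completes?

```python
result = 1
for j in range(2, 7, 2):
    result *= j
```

Product of even numbers 2 to 6
`result` takes the values: 1 → 2 → 8 → 48

Answer: 48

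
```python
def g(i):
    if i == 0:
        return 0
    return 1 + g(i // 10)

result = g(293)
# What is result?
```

Count of digits of 293: 3

Answer: 3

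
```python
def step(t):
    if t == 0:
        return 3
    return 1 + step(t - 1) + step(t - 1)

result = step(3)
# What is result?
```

step(t) = 1 + 2·step(t-1), step(0)=3. Closed form: (3+1)·2^3 - 1 = 31.

Answer: 31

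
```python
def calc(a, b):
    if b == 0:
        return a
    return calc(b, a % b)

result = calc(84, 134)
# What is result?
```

calc(84, 134) -> calc(134, 84) -> calc(84, 50) -> calc(50, 34) -> calc(34, 16) -> calc(16, 2) -> calc(2, 0) -> 2

Answer: 2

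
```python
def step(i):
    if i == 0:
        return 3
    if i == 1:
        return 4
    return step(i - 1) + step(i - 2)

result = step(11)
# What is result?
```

Build up from base cases: step(0)=3, step(1)=4, step(2)=7, step(3)=11, step(4)=18, step(5)=29, step(6)=47, ..., step(11)=521

Answer: 521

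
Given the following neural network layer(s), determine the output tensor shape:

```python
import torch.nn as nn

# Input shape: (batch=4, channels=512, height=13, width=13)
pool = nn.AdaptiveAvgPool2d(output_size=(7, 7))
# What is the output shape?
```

Input: (4, 512, 13, 13) -> Output: (4, 512, 7, 7)

Answer: (4, 512, 7, 7)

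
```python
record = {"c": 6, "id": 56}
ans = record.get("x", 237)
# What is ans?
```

Trace:
`record = {"c": 6, "id": 56}` → record = {'c': 6, 'id': 56}
`ans = record.get("x", 237)` → ans = 237
So ans = 237

Answer: 237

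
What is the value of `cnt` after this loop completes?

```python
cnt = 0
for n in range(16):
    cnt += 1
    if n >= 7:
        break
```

Loop breaks when n reaches 7, cnt is 8
`cnt` takes the values: 0 → 1 → 2 → 3 → 4 → 5 → 6 → 7 → 8

Answer: 8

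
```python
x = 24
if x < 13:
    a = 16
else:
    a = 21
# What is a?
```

Trace:
`x = 24` → x = 24
`if x < 13: ...` → x < 13 is False, take else branch → a = 21
So a = 21

Answer: 21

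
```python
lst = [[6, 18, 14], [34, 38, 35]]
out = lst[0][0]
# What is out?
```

Trace:
`lst = [[6, 18, 14], [34, 38, 35]]` → lst = [[6, 18, 14], [34, 38, 35]]
`out = lst[0][0]` → out = 6
So out = 6

Answer: 6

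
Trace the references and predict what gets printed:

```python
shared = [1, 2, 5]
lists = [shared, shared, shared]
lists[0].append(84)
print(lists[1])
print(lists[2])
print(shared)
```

Key concept: list of same reference.
Step by step:
`shared = [1, 2, 5]` → shared = [1, 2, 5]
`lists = [shared, shared, shared]` → lists = [[1, 2, 5], [1, 2, 5], [1, 2, 5]]
`lists[0].append(84)` → shared = [1, 2, 5, 84]; lists = [[1, 2, 5, 84], [1, 2, 5, 84], [1, 2, 5, 84]]
`print(lists[1])` → prints [1, 2, 5, 84]
`print(lists[2])` → prints [1, 2, 5, 84]
`print(shared)` → prints [1, 2, 5, 84]

Answer:
[1, 2, 5, 84]
[1, 2, 5, 84]
[1, 2, 5, 84]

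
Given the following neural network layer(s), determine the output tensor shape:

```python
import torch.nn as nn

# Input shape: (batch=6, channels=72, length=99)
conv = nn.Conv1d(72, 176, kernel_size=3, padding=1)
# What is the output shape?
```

Input: (6, 72, 99) -> Output: (6, 176, 99)

Answer: (6, 176, 99)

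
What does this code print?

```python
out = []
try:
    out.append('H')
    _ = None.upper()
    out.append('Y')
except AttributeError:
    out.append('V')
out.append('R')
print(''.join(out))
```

Execution trace: 'H' (try body) → 'V' (except AttributeError) → 'R' (after the try/except). Output: HVR

Answer: HVR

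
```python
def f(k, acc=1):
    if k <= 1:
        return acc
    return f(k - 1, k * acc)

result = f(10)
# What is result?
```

Accumulator trace (n, acc): (10, 1) -> (9, 10) -> (8, 90) -> (7, 720) -> (6, 5040) -> (5, 30240) -> (4, 151200) -> (3, 604800) -> (2, 1814400) -> (1, 3628800) -> return 3628800

Answer: 3628800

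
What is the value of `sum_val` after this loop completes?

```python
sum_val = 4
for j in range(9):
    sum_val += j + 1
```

Start at 4, add 1 to 9 = 49
`sum_val` takes the values: 4 → 5 → 7 → 10 → 14 → 19 → 25 → 32 → 40 → 49

Answer: 49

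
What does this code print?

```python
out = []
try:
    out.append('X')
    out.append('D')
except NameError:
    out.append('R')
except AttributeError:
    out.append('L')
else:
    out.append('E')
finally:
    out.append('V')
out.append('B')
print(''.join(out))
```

Execution trace: 'X' (try body) → 'D' (try body, no exception) → 'E' (else) → 'V' (finally) → 'B' (after the try/except). Output: XDEVB

Answer: XDEVB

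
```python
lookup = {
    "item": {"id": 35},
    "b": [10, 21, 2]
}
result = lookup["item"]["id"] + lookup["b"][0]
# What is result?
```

Trace:
`lookup = { ...` → lookup = {'item': {'id': 35}, 'b': [10, 21, 2]}
`result = lookup["item"]["id"] + lookup["b"][0]` → result = 45
So result = 45

Answer: 45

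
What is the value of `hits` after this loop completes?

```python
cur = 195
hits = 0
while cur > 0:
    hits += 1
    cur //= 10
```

Count digits by repeated division by 10
`hits` takes the values: 0 → 1 → 2 → 3

Answer: 3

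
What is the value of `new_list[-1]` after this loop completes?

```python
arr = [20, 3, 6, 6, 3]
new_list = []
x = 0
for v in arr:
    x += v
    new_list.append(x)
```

Cumulative sum ends at 38
`new_list` takes the values: [] → [20] → [20, 23] → [20, 23, 29] → [20, 23, 29, 35] → [20, 23, 29, 35, 38]
So `new_list[-1]` = 38

Answer: 38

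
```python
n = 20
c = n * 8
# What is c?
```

Trace:
`n = 20` → n = 20
`c = n * 8` → c = 160
So c = 160

Answer: 160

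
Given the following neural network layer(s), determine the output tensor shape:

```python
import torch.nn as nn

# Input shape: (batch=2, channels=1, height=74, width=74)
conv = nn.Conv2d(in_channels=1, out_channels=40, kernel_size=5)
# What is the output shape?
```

Input: (2, 1, 74, 74) -> Output: (2, 40, 70, 70)

Answer: (2, 40, 70, 70)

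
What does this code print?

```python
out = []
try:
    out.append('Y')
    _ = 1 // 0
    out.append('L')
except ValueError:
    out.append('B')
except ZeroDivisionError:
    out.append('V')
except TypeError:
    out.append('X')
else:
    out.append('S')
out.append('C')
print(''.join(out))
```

Execution trace: 'Y' (try body) → 'V' (except ZeroDivisionError) → 'C' (after the try/except). Output: YVC

Answer: YVC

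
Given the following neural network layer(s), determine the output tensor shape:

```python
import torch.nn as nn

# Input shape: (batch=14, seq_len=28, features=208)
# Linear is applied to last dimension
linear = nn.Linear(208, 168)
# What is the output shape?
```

Input: (14, 28, 208) -> Output: (14, 28, 168)

Answer: (14, 28, 168)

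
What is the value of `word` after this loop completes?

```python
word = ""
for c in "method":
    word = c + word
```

Reverse 'method'
`word` takes the values: "" → "m" → "em" → "tem" → "htem" → "ohtem" → "dohtem"

Answer: "dohtem"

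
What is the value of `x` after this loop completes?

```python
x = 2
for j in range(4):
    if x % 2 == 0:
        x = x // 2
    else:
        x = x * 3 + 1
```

Collatz-style transformation from 2
`x` takes the values: 2 → 1 → 4 → 2 → 1

Answer: 1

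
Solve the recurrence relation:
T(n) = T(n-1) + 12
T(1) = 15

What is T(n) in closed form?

Unrolling: T(n) = T(1) + 12·(n-1) = 15 + 12(n-1) = 12n + 3.

Answer: T(n) = 12n + 3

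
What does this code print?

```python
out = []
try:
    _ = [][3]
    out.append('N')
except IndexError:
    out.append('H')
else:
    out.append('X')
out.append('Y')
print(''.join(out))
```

Execution trace: 'H' (except IndexError) → 'Y' (after the try/except). Output: HY

Answer: HY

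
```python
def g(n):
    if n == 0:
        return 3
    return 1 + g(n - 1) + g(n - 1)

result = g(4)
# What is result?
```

g(n) = 1 + 2·g(n-1), g(0)=3. Closed form: (3+1)·2^4 - 1 = 63.

Answer: 63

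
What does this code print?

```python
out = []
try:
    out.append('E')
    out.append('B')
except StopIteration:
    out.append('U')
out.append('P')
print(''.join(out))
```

Execution trace: 'E' (try body) → 'B' (try body, no exception) → 'P' (after the try/except). Output: EBP

Answer: EBP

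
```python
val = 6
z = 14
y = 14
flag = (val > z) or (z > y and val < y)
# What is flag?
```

Trace:
`val = 6` → val = 6
`z = 14` → z = 14
`y = 14` → y = 14
`flag = (val > z) or (z > y and val < y)` → flag = False
So flag = False

Answer: False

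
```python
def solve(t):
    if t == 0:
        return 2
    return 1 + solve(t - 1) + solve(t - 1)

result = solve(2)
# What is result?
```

solve(t) = 1 + 2·solve(t-1), solve(0)=2. Closed form: (2+1)·2^2 - 1 = 11.

Answer: 11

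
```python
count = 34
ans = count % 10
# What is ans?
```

Trace:
`count = 34` → count = 34
`ans = count % 10` → ans = 4
So ans = 4

Answer: 4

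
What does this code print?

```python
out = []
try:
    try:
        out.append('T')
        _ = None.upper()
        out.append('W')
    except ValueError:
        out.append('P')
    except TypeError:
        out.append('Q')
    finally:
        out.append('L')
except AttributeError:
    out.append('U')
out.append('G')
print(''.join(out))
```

Execution trace: 'T' (try body) → 'L' (finally) → 'U' (outer except AttributeError) → 'G' (after the try/except). Output: TLUG

Answer: TLUG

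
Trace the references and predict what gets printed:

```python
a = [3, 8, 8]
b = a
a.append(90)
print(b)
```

Key concept: basic list aliasing.
Step by step:
`a = [3, 8, 8]` → a = [3, 8, 8]
`b = a` → b = [3, 8, 8] (same object as a)
`a.append(90)` → a = [3, 8, 8, 90] (same object as b); b = [3, 8, 8, 90] (same object as a)
`print(b)` → prints [3, 8, 8, 90]

Answer: [3, 8, 8, 90]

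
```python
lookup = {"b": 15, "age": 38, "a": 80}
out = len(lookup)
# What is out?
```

Trace:
`lookup = {"b": 15, "age": 38, "a": 80}` → lookup = {'b': 15, 'age': 38, 'a': 80}
`out = len(lookup)` → out = 3
So out = 3

Answer: 3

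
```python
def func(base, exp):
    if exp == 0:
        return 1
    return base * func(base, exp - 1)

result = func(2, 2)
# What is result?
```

func(2, 2) = 2 * 2 = 4

Answer: 4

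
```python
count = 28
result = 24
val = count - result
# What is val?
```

Trace:
`count = 28` → count = 28
`result = 24` → result = 24
`val = count - result` → val = 4
So val = 4

Answer: 4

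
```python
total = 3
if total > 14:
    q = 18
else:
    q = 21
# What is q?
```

Trace:
`total = 3` → total = 3
`if total > 14: ...` → total > 14 is False, take else branch → q = 21
So q = 21

Answer: 21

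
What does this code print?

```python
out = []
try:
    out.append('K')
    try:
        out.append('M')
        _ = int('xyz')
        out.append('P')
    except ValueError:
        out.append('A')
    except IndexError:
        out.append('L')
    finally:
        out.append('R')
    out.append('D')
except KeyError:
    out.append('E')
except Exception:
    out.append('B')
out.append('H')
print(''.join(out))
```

Execution trace: 'K' (try body) → 'M' (inner try body) → 'A' (inner except ValueError) → 'R' (inner finally) → 'D' (try body, no exception) → 'H' (after the try/except). Output: KMARDH

Answer: KMARDH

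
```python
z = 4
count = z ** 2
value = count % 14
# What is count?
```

Trace:
`z = 4` → z = 4
`count = z ** 2` → count = 16
`value = count % 14` → value = 2
So count = 16

Answer: 16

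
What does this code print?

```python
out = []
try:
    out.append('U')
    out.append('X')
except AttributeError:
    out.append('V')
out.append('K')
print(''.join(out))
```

Execution trace: 'U' (try body) → 'X' (try body, no exception) → 'K' (after the try/except). Output: UXK

Answer: UXK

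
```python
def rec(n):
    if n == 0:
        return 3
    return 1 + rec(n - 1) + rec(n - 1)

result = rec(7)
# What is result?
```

rec(n) = 1 + 2·rec(n-1), rec(0)=3. Closed form: (3+1)·2^7 - 1 = 511.

Answer: 511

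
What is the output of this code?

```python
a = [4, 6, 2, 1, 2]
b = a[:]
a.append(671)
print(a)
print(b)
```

Key concept: slice [:] creates copy.
Step by step:
`a = [4, 6, 2, 1, 2]` → a = [4, 6, 2, 1, 2]
`b = a[:]` → b = [4, 6, 2, 1, 2]
`a.append(671)` → a = [4, 6, 2, 1, 2, 671]
`print(a)` → prints [4, 6, 2, 1, 2, 671]
`print(b)` → prints [4, 6, 2, 1, 2]

Answer:
[4, 6, 2, 1, 2, 671]
[4, 6, 2, 1, 2]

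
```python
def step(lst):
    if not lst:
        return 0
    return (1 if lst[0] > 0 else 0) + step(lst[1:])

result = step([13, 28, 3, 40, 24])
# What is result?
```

Count of positive elements in [13, 28, 3, 40, 24] = 5

Answer: 5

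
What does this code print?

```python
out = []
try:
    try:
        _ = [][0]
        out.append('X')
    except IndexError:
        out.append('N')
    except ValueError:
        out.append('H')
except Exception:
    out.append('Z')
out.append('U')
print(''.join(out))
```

Execution trace: 'N' (inner except IndexError) → 'U' (after the try/except). Output: NU

Answer: NU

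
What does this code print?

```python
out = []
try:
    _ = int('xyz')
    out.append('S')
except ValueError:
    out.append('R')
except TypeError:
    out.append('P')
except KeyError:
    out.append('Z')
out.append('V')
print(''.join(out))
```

Execution trace: 'R' (except ValueError) → 'V' (after the try/except). Output: RV

Answer: RV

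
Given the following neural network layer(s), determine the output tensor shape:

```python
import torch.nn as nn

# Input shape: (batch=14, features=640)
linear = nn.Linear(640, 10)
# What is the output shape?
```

Input: (14, 640) -> Output: (14, 10)

Answer: (14, 10)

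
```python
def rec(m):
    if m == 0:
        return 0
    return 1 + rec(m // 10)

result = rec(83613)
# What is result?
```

Count of digits of 83613: 5

Answer: 5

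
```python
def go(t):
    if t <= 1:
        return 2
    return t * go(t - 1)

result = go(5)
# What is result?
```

go(5) = 5 * 4 * 3 * 2 * 2 = 240

Answer: 240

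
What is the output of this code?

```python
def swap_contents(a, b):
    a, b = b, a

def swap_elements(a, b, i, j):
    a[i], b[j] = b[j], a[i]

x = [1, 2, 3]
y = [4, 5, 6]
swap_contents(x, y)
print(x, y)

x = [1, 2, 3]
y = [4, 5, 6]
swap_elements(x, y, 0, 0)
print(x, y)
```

Key concept: parameter rebinding vs mutation.
Step by step:
`x = [1, 2, 3]` → x = [1, 2, 3]
`y = [4, 5, 6]` → y = [4, 5, 6]
`swap_contents(x, y)` → no visible change to tracked variables
`print(x, y)` → prints [1, 2, 3] [4, 5, 6]
`x = [1, 2, 3]` → x = [1, 2, 3]
`y = [4, 5, 6]` → y = [4, 5, 6]
`swap_elements(x, y, 0, 0)` → x = [4, 2, 3]; y = [1, 5, 6]
`print(x, y)` → prints [4, 2, 3] [1, 5, 6]

Answer:
[1, 2, 3] [4, 5, 6]
[4, 2, 3] [1, 5, 6]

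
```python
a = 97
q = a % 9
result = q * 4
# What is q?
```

Trace:
`a = 97` → a = 97
`q = a % 9` → q = 7
`result = q * 4` → result = 28
So q = 7

Answer: 7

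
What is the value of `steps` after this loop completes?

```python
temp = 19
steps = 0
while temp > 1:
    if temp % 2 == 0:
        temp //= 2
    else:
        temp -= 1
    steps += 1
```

Steps to reduce 19 to 1
`steps` takes the values: 0 → 1 → 2 → 3 → 4 → 5 → 6

Answer: 6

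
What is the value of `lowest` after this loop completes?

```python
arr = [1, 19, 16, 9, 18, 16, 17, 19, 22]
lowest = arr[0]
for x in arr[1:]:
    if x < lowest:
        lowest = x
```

Minimum of [1, 19, 16, 9, 18, 16, 17, 19, 22]
`lowest` takes the values: 1

Answer: 1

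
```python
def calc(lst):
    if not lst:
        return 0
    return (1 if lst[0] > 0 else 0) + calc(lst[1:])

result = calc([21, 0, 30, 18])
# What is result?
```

Count of positive elements in [21, 0, 30, 18] = 3

Answer: 3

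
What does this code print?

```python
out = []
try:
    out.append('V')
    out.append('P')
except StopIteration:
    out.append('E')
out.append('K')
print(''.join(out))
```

Execution trace: 'V' (try body) → 'P' (try body, no exception) → 'K' (after the try/except). Output: VPK

Answer: VPK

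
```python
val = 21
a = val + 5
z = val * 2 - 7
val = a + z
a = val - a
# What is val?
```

Trace:
`val = 21` → val = 21
`a = val + 5` → a = 26
`z = val * 2 - 7` → z = 35
`val = a + z` → val = 61
`a = val - a` → a = 35
So val = 61

Answer: 61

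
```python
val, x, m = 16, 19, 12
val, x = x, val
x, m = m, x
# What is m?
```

Trace:
`val, x, m = 16, 19, 12` → val = 16; x = 19; m = 12
`val, x = x, val` → val = 19; x = 16
`x, m = m, x` → x = 12; m = 16
So m = 16

Answer: 16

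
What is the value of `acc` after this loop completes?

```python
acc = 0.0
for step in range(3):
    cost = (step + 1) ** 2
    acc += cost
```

Sum of squared losses 1² + 2² + ... + 3²
`acc` takes the values: 0.0 → 1.0 → 5.0 → 14.0

Answer: 14.0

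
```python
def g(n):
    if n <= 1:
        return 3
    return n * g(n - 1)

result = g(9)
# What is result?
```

g(9) = 9 * 8 * 7 * 6 * 5 * 4 * 3 * 2 * 3 = 1088640

Answer: 1088640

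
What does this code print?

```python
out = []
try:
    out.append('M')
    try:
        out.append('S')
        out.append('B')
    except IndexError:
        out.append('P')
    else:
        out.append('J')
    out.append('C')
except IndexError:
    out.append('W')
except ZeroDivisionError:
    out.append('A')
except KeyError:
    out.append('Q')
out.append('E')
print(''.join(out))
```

Execution trace: 'M' (try body) → 'S' (inner try body) → 'B' (inner try body, no exception) → 'J' (inner else) → 'C' (try body, no exception) → 'E' (after the try/except). Output: MSBJCE

Answer: MSBJCE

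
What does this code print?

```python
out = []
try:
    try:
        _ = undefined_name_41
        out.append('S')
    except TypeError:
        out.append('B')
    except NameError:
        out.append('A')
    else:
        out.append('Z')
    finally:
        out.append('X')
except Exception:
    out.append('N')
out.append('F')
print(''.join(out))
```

Execution trace: 'A' (inner except NameError) → 'X' (inner finally) → 'F' (after the try/except). Output: AXF

Answer: AXF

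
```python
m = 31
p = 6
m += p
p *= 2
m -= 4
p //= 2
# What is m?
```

Trace:
`m = 31` → m = 31
`p = 6` → p = 6
`m += p` → m = 37
`p *= 2` → p = 12
`m -= 4` → m = 33
`p //= 2` → p = 6
So m = 33

Answer: 33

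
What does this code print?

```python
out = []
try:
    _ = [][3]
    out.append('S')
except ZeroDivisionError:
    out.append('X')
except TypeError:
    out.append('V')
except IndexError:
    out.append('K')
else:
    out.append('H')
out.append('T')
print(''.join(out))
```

Execution trace: 'K' (except IndexError) → 'T' (after the try/except). Output: KT

Answer: KT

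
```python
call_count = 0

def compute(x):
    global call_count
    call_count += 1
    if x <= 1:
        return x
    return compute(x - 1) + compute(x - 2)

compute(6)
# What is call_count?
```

Calls(x) = 1 + Calls(x-1) + Calls(x-2); Calls(0)=Calls(1)=1. For x=6 this gives 25.

Answer: 25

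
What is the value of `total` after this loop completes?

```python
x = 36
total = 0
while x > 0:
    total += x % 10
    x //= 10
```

Sum digits of 36
`total` takes the values: 0 → 6 → 9

Answer: 9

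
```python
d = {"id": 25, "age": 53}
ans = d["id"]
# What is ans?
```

Trace:
`d = {"id": 25, "age": 53}` → d = {'id': 25, 'age': 53}
`ans = d["id"]` → ans = 25
So ans = 25

Answer: 25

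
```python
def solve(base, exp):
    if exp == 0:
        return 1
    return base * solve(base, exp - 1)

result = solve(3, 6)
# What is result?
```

solve(3, 6) = 3 * 3 * 3 * 3 * 3 * 3 = 729

Answer: 729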